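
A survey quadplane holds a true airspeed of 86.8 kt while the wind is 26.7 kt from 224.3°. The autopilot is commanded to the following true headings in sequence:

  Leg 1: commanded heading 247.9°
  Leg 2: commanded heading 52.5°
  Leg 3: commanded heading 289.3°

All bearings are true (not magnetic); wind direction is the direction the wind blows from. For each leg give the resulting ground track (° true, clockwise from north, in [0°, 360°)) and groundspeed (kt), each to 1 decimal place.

Leg 1: track=257.6°, groundspeed=63.2 kt
Leg 2: track=50.6°, groundspeed=113.3 kt
Leg 3: track=307.1°, groundspeed=79.3 kt

Leg 1: heading 247.9°; drift +9.7° → track 257.6°, groundspeed 63.2 kt
Leg 2: heading 52.5°; drift -1.9° → track 50.6°, groundspeed 113.3 kt
Leg 3: heading 289.3°; drift +17.8° → track 307.1°, groundspeed 79.3 kt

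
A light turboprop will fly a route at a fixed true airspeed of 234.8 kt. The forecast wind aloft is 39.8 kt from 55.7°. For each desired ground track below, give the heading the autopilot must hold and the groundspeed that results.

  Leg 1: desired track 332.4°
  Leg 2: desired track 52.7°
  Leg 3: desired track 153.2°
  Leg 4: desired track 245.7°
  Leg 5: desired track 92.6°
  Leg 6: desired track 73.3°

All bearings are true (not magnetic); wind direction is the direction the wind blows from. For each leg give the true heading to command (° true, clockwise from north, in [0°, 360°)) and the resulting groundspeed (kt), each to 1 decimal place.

Leg 1: heading=342.1°, groundspeed=226.8 kt
Leg 2: heading=53.2°, groundspeed=195.0 kt
Leg 3: heading=143.5°, groundspeed=236.7 kt
Leg 4: heading=247.4°, groundspeed=273.9 kt
Leg 5: heading=86.8°, groundspeed=201.8 kt
Leg 6: heading=70.4°, groundspeed=196.6 kt

Leg 1: desired track 332.4°; wind correction +9.7° → command heading 342.1°, groundspeed 226.8 kt
Leg 2: desired track 52.7°; wind correction +0.5° → command heading 53.2°, groundspeed 195.0 kt
Leg 3: desired track 153.2°; wind correction -9.7° → command heading 143.5°, groundspeed 236.7 kt
Leg 4: desired track 245.7°; wind correction +1.7° → command heading 247.4°, groundspeed 273.9 kt
Leg 5: desired track 92.6°; wind correction -5.8° → command heading 86.8°, groundspeed 201.8 kt
Leg 6: desired track 73.3°; wind correction -2.9° → command heading 70.4°, groundspeed 196.6 kt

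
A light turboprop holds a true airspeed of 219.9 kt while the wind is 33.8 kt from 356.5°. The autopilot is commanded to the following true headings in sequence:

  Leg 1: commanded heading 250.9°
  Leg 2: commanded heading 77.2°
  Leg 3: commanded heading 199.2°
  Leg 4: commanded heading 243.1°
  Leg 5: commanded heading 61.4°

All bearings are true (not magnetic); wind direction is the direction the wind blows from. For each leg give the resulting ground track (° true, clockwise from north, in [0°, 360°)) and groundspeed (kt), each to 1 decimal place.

Leg 1: heading 250.9°; drift -8.1° → track 242.8°, groundspeed 231.3 kt
Leg 2: heading 77.2°; drift +8.8° → track 86.0°, groundspeed 217.0 kt
Leg 3: heading 199.2°; drift -3.0° → track 196.2°, groundspeed 251.4 kt
Leg 4: heading 243.1°; drift -7.6° → track 235.5°, groundspeed 235.4 kt
Leg 5: heading 61.4°; drift +8.5° → track 69.9°, groundspeed 207.8 kt

Leg 1: track=242.8°, groundspeed=231.3 kt
Leg 2: track=86.0°, groundspeed=217.0 kt
Leg 3: track=196.2°, groundspeed=251.4 kt
Leg 4: track=235.5°, groundspeed=235.4 kt
Leg 5: track=69.9°, groundspeed=207.8 kt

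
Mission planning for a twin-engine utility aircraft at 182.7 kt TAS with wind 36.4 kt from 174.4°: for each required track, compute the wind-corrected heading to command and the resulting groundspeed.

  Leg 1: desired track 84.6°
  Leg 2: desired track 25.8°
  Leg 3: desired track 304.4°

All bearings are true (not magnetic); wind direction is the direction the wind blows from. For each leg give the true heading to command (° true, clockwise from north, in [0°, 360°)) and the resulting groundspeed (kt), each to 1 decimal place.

Leg 1: heading=96.1°, groundspeed=178.9 kt
Leg 2: heading=31.8°, groundspeed=212.8 kt
Leg 3: heading=295.6°, groundspeed=204.0 kt

Leg 1: desired track 84.6°; wind correction +11.5° → command heading 96.1°, groundspeed 178.9 kt
Leg 2: desired track 25.8°; wind correction +6.0° → command heading 31.8°, groundspeed 212.8 kt
Leg 3: desired track 304.4°; wind correction -8.8° → command heading 295.6°, groundspeed 204.0 kt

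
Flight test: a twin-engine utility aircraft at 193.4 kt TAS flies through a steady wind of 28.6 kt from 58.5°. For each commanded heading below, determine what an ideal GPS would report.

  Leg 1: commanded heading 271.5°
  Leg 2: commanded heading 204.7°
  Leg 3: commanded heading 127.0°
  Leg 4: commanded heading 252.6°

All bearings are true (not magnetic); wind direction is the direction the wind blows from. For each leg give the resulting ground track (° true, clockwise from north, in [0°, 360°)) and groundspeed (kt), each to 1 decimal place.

Leg 1: heading 271.5°; drift -4.1° → track 267.4°, groundspeed 217.9 kt
Leg 2: heading 204.7°; drift +4.2° → track 208.9°, groundspeed 217.7 kt
Leg 3: heading 127.0°; drift +8.3° → track 135.3°, groundspeed 184.8 kt
Leg 4: heading 252.6°; drift -1.8° → track 250.8°, groundspeed 221.2 kt

Leg 1: track=267.4°, groundspeed=217.9 kt
Leg 2: track=208.9°, groundspeed=217.7 kt
Leg 3: track=135.3°, groundspeed=184.8 kt
Leg 4: track=250.8°, groundspeed=221.2 kt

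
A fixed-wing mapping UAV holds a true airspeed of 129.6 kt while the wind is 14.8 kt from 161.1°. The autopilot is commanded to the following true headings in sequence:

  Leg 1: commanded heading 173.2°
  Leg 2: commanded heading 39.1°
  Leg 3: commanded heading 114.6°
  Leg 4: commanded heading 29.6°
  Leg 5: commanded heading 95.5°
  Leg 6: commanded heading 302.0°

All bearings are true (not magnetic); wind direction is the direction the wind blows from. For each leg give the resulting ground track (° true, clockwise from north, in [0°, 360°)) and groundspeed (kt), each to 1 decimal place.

Leg 1: track=174.7°, groundspeed=115.2 kt
Leg 2: track=33.9°, groundspeed=138.0 kt
Leg 3: track=109.5°, groundspeed=119.9 kt
Leg 4: track=25.1°, groundspeed=139.8 kt
Leg 5: track=89.3°, groundspeed=124.2 kt
Leg 6: track=305.8°, groundspeed=141.4 kt

Leg 1: heading 173.2°; drift +1.5° → track 174.7°, groundspeed 115.2 kt
Leg 2: heading 39.1°; drift -5.2° → track 33.9°, groundspeed 138.0 kt
Leg 3: heading 114.6°; drift -5.1° → track 109.5°, groundspeed 119.9 kt
Leg 4: heading 29.6°; drift -4.5° → track 25.1°, groundspeed 139.8 kt
Leg 5: heading 95.5°; drift -6.2° → track 89.3°, groundspeed 124.2 kt
Leg 6: heading 302.0°; drift +3.8° → track 305.8°, groundspeed 141.4 kt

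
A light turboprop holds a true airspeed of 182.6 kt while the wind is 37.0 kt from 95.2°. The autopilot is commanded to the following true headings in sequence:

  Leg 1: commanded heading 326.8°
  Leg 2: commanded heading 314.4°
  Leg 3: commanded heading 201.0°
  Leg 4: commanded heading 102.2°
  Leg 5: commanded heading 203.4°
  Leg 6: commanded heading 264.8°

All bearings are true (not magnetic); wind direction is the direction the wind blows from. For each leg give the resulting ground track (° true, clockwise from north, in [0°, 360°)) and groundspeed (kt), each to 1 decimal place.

Leg 1: track=318.8°, groundspeed=207.6 kt
Leg 2: track=308.1°, groundspeed=212.6 kt
Leg 3: track=211.5°, groundspeed=195.9 kt
Leg 4: track=104.0°, groundspeed=145.9 kt
Leg 5: track=213.7°, groundspeed=197.3 kt
Leg 6: track=266.5°, groundspeed=219.1 kt

Leg 1: heading 326.8°; drift -8.0° → track 318.8°, groundspeed 207.6 kt
Leg 2: heading 314.4°; drift -6.3° → track 308.1°, groundspeed 212.6 kt
Leg 3: heading 201.0°; drift +10.5° → track 211.5°, groundspeed 195.9 kt
Leg 4: heading 102.2°; drift +1.8° → track 104.0°, groundspeed 145.9 kt
Leg 5: heading 203.4°; drift +10.3° → track 213.7°, groundspeed 197.3 kt
Leg 6: heading 264.8°; drift +1.7° → track 266.5°, groundspeed 219.1 kt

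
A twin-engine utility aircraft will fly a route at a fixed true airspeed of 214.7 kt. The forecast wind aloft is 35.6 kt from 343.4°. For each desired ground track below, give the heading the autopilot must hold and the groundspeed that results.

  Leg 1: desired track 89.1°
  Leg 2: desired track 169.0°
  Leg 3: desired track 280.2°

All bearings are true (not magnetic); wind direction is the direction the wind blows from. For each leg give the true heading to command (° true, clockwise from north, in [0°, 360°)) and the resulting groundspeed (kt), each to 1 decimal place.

Leg 1: heading=79.9°, groundspeed=221.6 kt
Leg 2: heading=169.9°, groundspeed=250.1 kt
Leg 3: heading=288.7°, groundspeed=196.3 kt

Leg 1: desired track 89.1°; wind correction -9.2° → command heading 79.9°, groundspeed 221.6 kt
Leg 2: desired track 169.0°; wind correction +0.9° → command heading 169.9°, groundspeed 250.1 kt
Leg 3: desired track 280.2°; wind correction +8.5° → command heading 288.7°, groundspeed 196.3 kt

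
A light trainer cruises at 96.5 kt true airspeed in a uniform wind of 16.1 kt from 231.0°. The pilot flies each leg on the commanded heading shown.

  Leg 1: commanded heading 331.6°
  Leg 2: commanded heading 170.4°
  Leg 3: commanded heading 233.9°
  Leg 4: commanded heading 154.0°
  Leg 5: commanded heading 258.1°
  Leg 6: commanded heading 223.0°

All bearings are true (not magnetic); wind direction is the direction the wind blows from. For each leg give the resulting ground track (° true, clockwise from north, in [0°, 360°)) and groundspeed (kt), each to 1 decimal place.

Leg 1: track=340.6°, groundspeed=100.7 kt
Leg 2: track=161.4°, groundspeed=89.7 kt
Leg 3: track=234.5°, groundspeed=80.4 kt
Leg 4: track=144.4°, groundspeed=94.2 kt
Leg 5: track=263.2°, groundspeed=82.5 kt
Leg 6: track=221.4°, groundspeed=80.6 kt

Leg 1: heading 331.6°; drift +9.0° → track 340.6°, groundspeed 100.7 kt
Leg 2: heading 170.4°; drift -9.0° → track 161.4°, groundspeed 89.7 kt
Leg 3: heading 233.9°; drift +0.6° → track 234.5°, groundspeed 80.4 kt
Leg 4: heading 154.0°; drift -9.6° → track 144.4°, groundspeed 94.2 kt
Leg 5: heading 258.1°; drift +5.1° → track 263.2°, groundspeed 82.5 kt
Leg 6: heading 223.0°; drift -1.6° → track 221.4°, groundspeed 80.6 kt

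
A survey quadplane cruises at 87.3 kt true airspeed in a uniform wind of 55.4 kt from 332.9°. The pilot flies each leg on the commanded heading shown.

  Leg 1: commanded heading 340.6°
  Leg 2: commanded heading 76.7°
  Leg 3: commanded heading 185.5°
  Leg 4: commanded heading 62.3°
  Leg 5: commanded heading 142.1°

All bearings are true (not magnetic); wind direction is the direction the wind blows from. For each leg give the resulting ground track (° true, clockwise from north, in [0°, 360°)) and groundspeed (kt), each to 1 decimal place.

Leg 1: track=353.5°, groundspeed=33.2 kt
Leg 2: track=104.9°, groundspeed=114.0 kt
Leg 3: track=172.9°, groundspeed=137.3 kt
Leg 4: track=94.9°, groundspeed=102.9 kt
Leg 5: track=146.3°, groundspeed=142.1 kt

Leg 1: heading 340.6°; drift +12.9° → track 353.5°, groundspeed 33.2 kt
Leg 2: heading 76.7°; drift +28.2° → track 104.9°, groundspeed 114.0 kt
Leg 3: heading 185.5°; drift -12.6° → track 172.9°, groundspeed 137.3 kt
Leg 4: heading 62.3°; drift +32.6° → track 94.9°, groundspeed 102.9 kt
Leg 5: heading 142.1°; drift +4.2° → track 146.3°, groundspeed 142.1 kt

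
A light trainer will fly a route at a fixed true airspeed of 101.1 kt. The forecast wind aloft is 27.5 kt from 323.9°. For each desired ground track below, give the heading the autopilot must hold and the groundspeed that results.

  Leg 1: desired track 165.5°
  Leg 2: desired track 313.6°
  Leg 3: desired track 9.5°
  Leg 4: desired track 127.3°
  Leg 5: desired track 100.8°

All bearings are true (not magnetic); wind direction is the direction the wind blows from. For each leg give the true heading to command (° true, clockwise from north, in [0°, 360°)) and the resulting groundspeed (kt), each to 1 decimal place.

Leg 1: desired track 165.5°; wind correction +5.7° → command heading 171.2°, groundspeed 126.2 kt
Leg 2: desired track 313.6°; wind correction +2.8° → command heading 316.4°, groundspeed 73.9 kt
Leg 3: desired track 9.5°; wind correction -11.2° → command heading 358.3°, groundspeed 79.9 kt
Leg 4: desired track 127.3°; wind correction -4.5° → command heading 122.8°, groundspeed 127.1 kt
Leg 5: desired track 100.8°; wind correction -10.7° → command heading 90.1°, groundspeed 119.4 kt

Leg 1: heading=171.2°, groundspeed=126.2 kt
Leg 2: heading=316.4°, groundspeed=73.9 kt
Leg 3: heading=358.3°, groundspeed=79.9 kt
Leg 4: heading=122.8°, groundspeed=127.1 kt
Leg 5: heading=90.1°, groundspeed=119.4 kt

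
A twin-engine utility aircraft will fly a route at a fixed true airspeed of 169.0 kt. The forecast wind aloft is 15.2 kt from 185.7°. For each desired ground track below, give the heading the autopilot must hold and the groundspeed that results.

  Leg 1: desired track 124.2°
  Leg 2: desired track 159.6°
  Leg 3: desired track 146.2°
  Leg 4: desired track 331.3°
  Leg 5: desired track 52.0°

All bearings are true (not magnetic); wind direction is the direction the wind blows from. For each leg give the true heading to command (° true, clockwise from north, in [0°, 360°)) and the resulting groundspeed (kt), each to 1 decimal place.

Leg 1: heading=128.7°, groundspeed=161.2 kt
Leg 2: heading=161.9°, groundspeed=155.2 kt
Leg 3: heading=149.5°, groundspeed=157.0 kt
Leg 4: heading=328.4°, groundspeed=181.3 kt
Leg 5: heading=55.7°, groundspeed=179.1 kt

Leg 1: desired track 124.2°; wind correction +4.5° → command heading 128.7°, groundspeed 161.2 kt
Leg 2: desired track 159.6°; wind correction +2.3° → command heading 161.9°, groundspeed 155.2 kt
Leg 3: desired track 146.2°; wind correction +3.3° → command heading 149.5°, groundspeed 157.0 kt
Leg 4: desired track 331.3°; wind correction -2.9° → command heading 328.4°, groundspeed 181.3 kt
Leg 5: desired track 52.0°; wind correction +3.7° → command heading 55.7°, groundspeed 179.1 kt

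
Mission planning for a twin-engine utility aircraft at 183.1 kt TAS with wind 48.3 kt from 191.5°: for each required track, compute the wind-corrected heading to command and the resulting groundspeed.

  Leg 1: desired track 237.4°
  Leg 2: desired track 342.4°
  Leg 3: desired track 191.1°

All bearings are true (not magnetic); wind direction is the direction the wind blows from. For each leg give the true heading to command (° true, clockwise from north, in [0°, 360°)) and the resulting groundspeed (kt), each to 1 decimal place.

Leg 1: heading=226.5°, groundspeed=146.2 kt
Leg 2: heading=335.0°, groundspeed=223.8 kt
Leg 3: heading=191.2°, groundspeed=134.8 kt

Leg 1: desired track 237.4°; wind correction -10.9° → command heading 226.5°, groundspeed 146.2 kt
Leg 2: desired track 342.4°; wind correction -7.4° → command heading 335.0°, groundspeed 223.8 kt
Leg 3: desired track 191.1°; wind correction +0.1° → command heading 191.2°, groundspeed 134.8 kt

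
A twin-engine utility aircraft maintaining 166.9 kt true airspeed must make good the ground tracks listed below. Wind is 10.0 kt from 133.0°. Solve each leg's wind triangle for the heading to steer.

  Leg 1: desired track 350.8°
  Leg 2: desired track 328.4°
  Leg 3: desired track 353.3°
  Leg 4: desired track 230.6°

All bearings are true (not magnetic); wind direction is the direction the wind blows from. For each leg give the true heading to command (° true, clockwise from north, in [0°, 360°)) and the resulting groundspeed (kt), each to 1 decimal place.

Leg 1: desired track 350.8°; wind correction +2.1° → command heading 352.9°, groundspeed 174.7 kt
Leg 2: desired track 328.4°; wind correction +0.9° → command heading 329.3°, groundspeed 176.5 kt
Leg 3: desired track 353.3°; wind correction +2.2° → command heading 355.5°, groundspeed 174.4 kt
Leg 4: desired track 230.6°; wind correction -3.4° → command heading 227.2°, groundspeed 167.9 kt

Leg 1: heading=352.9°, groundspeed=174.7 kt
Leg 2: heading=329.3°, groundspeed=176.5 kt
Leg 3: heading=355.5°, groundspeed=174.4 kt
Leg 4: heading=227.2°, groundspeed=167.9 kt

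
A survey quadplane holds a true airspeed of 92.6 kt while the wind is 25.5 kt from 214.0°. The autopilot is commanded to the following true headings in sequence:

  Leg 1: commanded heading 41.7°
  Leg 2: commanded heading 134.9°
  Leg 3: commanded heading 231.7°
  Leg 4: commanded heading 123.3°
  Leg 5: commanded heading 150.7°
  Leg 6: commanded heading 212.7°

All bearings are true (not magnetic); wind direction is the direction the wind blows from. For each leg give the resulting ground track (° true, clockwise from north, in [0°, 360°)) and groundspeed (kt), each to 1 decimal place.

Leg 1: heading 41.7°; drift -1.7° → track 40.0°, groundspeed 117.9 kt
Leg 2: heading 134.9°; drift -15.9° → track 119.0°, groundspeed 91.3 kt
Leg 3: heading 231.7°; drift +6.5° → track 238.2°, groundspeed 68.7 kt
Leg 4: heading 123.3°; drift -15.3° → track 108.0°, groundspeed 96.3 kt
Leg 5: heading 150.7°; drift -15.7° → track 135.0°, groundspeed 84.3 kt
Leg 6: heading 212.7°; drift -0.5° → track 212.2°, groundspeed 67.1 kt

Leg 1: track=40.0°, groundspeed=117.9 kt
Leg 2: track=119.0°, groundspeed=91.3 kt
Leg 3: track=238.2°, groundspeed=68.7 kt
Leg 4: track=108.0°, groundspeed=96.3 kt
Leg 5: track=135.0°, groundspeed=84.3 kt
Leg 6: track=212.2°, groundspeed=67.1 kt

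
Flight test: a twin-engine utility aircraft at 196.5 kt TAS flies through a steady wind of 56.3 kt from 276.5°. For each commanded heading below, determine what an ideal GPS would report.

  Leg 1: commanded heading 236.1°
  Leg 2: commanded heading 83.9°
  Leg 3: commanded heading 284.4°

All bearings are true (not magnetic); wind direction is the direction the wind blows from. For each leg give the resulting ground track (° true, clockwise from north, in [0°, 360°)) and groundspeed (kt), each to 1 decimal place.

Leg 1: track=222.7°, groundspeed=157.9 kt
Leg 2: track=86.7°, groundspeed=251.7 kt
Leg 3: track=287.5°, groundspeed=140.9 kt

Leg 1: heading 236.1°; drift -13.4° → track 222.7°, groundspeed 157.9 kt
Leg 2: heading 83.9°; drift +2.8° → track 86.7°, groundspeed 251.7 kt
Leg 3: heading 284.4°; drift +3.1° → track 287.5°, groundspeed 140.9 kt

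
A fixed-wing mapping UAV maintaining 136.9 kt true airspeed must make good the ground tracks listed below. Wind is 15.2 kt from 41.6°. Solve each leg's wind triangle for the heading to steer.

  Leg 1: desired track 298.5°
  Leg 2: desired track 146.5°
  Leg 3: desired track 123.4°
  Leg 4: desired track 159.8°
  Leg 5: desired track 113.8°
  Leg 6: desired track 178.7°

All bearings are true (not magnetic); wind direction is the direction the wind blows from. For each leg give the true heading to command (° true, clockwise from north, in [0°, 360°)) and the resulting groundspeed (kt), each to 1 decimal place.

Leg 1: desired track 298.5°; wind correction +6.2° → command heading 304.7°, groundspeed 139.5 kt
Leg 2: desired track 146.5°; wind correction -6.2° → command heading 140.3°, groundspeed 140.0 kt
Leg 3: desired track 123.4°; wind correction -6.3° → command heading 117.1°, groundspeed 133.9 kt
Leg 4: desired track 159.8°; wind correction -5.6° → command heading 154.2°, groundspeed 143.4 kt
Leg 5: desired track 113.8°; wind correction -6.1° → command heading 107.7°, groundspeed 131.5 kt
Leg 6: desired track 178.7°; wind correction -4.3° → command heading 174.4°, groundspeed 147.6 kt

Leg 1: heading=304.7°, groundspeed=139.5 kt
Leg 2: heading=140.3°, groundspeed=140.0 kt
Leg 3: heading=117.1°, groundspeed=133.9 kt
Leg 4: heading=154.2°, groundspeed=143.4 kt
Leg 5: heading=107.7°, groundspeed=131.5 kt
Leg 6: heading=174.4°, groundspeed=147.6 kt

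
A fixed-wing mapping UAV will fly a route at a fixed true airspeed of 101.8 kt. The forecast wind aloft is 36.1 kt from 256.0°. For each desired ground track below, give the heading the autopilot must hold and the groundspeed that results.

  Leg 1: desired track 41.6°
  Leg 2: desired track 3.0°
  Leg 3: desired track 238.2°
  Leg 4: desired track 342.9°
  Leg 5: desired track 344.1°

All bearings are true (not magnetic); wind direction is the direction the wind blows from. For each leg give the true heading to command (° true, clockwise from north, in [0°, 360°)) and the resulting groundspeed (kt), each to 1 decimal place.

Leg 1: heading=30.0°, groundspeed=129.5 kt
Leg 2: heading=343.2°, groundspeed=106.3 kt
Leg 3: heading=244.4°, groundspeed=66.8 kt
Leg 4: heading=322.2°, groundspeed=93.3 kt
Leg 5: heading=323.3°, groundspeed=94.0 kt

Leg 1: desired track 41.6°; wind correction -11.6° → command heading 30.0°, groundspeed 129.5 kt
Leg 2: desired track 3.0°; wind correction -19.8° → command heading 343.2°, groundspeed 106.3 kt
Leg 3: desired track 238.2°; wind correction +6.2° → command heading 244.4°, groundspeed 66.8 kt
Leg 4: desired track 342.9°; wind correction -20.7° → command heading 322.2°, groundspeed 93.3 kt
Leg 5: desired track 344.1°; wind correction -20.8° → command heading 323.3°, groundspeed 94.0 kt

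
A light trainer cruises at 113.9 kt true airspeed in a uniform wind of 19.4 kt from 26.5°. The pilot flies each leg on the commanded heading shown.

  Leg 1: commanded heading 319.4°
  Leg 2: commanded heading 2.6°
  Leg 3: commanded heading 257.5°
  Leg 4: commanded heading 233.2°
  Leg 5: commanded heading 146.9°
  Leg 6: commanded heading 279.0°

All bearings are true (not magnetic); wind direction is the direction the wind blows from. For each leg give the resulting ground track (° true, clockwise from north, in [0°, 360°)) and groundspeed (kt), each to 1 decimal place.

Leg 1: track=309.9°, groundspeed=107.8 kt
Leg 2: track=357.9°, groundspeed=96.5 kt
Leg 3: track=250.7°, groundspeed=127.0 kt
Leg 4: track=229.4°, groundspeed=131.5 kt
Leg 5: track=154.6°, groundspeed=124.8 kt
Leg 6: track=270.2°, groundspeed=121.2 kt

Leg 1: heading 319.4°; drift -9.5° → track 309.9°, groundspeed 107.8 kt
Leg 2: heading 2.6°; drift -4.7° → track 357.9°, groundspeed 96.5 kt
Leg 3: heading 257.5°; drift -6.8° → track 250.7°, groundspeed 127.0 kt
Leg 4: heading 233.2°; drift -3.8° → track 229.4°, groundspeed 131.5 kt
Leg 5: heading 146.9°; drift +7.7° → track 154.6°, groundspeed 124.8 kt
Leg 6: heading 279.0°; drift -8.8° → track 270.2°, groundspeed 121.2 kt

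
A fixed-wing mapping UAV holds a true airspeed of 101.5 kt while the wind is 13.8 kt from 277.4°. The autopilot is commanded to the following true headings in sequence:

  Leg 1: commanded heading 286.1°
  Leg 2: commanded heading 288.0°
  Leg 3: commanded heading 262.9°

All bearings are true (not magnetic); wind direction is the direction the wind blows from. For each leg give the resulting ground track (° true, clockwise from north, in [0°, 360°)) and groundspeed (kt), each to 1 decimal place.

Leg 1: heading 286.1°; drift +1.4° → track 287.5°, groundspeed 87.9 kt
Leg 2: heading 288.0°; drift +1.7° → track 289.7°, groundspeed 88.0 kt
Leg 3: heading 262.9°; drift -2.2° → track 260.7°, groundspeed 88.2 kt

Leg 1: track=287.5°, groundspeed=87.9 kt
Leg 2: track=289.7°, groundspeed=88.0 kt
Leg 3: track=260.7°, groundspeed=88.2 kt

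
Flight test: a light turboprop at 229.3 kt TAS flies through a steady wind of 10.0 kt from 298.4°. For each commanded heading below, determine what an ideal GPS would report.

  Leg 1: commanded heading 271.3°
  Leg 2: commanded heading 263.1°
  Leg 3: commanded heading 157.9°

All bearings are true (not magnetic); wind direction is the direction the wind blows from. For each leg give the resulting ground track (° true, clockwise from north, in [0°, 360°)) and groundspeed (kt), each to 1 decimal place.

Leg 1: track=270.1°, groundspeed=220.4 kt
Leg 2: track=261.6°, groundspeed=221.2 kt
Leg 3: track=156.4°, groundspeed=237.1 kt

Leg 1: heading 271.3°; drift -1.2° → track 270.1°, groundspeed 220.4 kt
Leg 2: heading 263.1°; drift -1.5° → track 261.6°, groundspeed 221.2 kt
Leg 3: heading 157.9°; drift -1.5° → track 156.4°, groundspeed 237.1 kt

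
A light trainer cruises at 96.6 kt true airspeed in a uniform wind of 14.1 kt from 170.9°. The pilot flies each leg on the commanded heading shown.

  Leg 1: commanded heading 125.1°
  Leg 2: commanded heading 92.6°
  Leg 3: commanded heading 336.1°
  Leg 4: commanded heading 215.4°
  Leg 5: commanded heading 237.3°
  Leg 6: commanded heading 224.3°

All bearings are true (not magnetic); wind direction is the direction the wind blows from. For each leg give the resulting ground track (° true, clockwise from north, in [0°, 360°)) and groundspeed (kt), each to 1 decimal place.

Leg 1: track=118.5°, groundspeed=87.4 kt
Leg 2: track=84.2°, groundspeed=94.8 kt
Leg 3: track=338.0°, groundspeed=110.3 kt
Leg 4: track=221.9°, groundspeed=87.1 kt
Leg 5: track=245.4°, groundspeed=91.9 kt
Leg 6: track=231.6°, groundspeed=88.9 kt

Leg 1: heading 125.1°; drift -6.6° → track 118.5°, groundspeed 87.4 kt
Leg 2: heading 92.6°; drift -8.4° → track 84.2°, groundspeed 94.8 kt
Leg 3: heading 336.1°; drift +1.9° → track 338.0°, groundspeed 110.3 kt
Leg 4: heading 215.4°; drift +6.5° → track 221.9°, groundspeed 87.1 kt
Leg 5: heading 237.3°; drift +8.1° → track 245.4°, groundspeed 91.9 kt
Leg 6: heading 224.3°; drift +7.3° → track 231.6°, groundspeed 88.9 kt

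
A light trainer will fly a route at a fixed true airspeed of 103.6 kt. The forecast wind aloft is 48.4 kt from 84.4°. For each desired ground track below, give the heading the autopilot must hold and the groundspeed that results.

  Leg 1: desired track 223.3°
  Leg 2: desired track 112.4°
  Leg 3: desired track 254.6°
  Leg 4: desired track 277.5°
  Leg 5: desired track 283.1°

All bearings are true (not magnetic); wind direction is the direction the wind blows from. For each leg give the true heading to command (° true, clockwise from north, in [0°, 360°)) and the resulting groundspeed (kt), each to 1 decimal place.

Leg 1: heading=205.4°, groundspeed=135.1 kt
Leg 2: heading=99.7°, groundspeed=58.3 kt
Leg 3: heading=250.0°, groundspeed=151.0 kt
Leg 4: heading=283.6°, groundspeed=150.2 kt
Leg 5: heading=291.7°, groundspeed=148.3 kt

Leg 1: desired track 223.3°; wind correction -17.9° → command heading 205.4°, groundspeed 135.1 kt
Leg 2: desired track 112.4°; wind correction -12.7° → command heading 99.7°, groundspeed 58.3 kt
Leg 3: desired track 254.6°; wind correction -4.6° → command heading 250.0°, groundspeed 151.0 kt
Leg 4: desired track 277.5°; wind correction +6.1° → command heading 283.6°, groundspeed 150.2 kt
Leg 5: desired track 283.1°; wind correction +8.6° → command heading 291.7°, groundspeed 148.3 kt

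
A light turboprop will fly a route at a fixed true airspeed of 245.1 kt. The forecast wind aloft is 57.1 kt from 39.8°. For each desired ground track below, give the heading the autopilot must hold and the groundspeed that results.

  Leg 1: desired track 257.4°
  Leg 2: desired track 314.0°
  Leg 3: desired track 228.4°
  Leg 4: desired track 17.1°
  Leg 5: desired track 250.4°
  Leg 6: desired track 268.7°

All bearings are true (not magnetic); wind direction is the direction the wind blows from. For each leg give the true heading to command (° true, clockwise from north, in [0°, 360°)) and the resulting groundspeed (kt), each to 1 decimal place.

Leg 1: desired track 257.4°; wind correction +8.2° → command heading 265.6°, groundspeed 287.9 kt
Leg 2: desired track 314.0°; wind correction +13.4° → command heading 327.4°, groundspeed 234.2 kt
Leg 3: desired track 228.4°; wind correction +2.0° → command heading 230.4°, groundspeed 301.4 kt
Leg 4: desired track 17.1°; wind correction +5.2° → command heading 22.3°, groundspeed 191.4 kt
Leg 5: desired track 250.4°; wind correction +6.8° → command heading 257.2°, groundspeed 292.5 kt
Leg 6: desired track 268.7°; wind correction +10.1° → command heading 278.8°, groundspeed 278.8 kt

Leg 1: heading=265.6°, groundspeed=287.9 kt
Leg 2: heading=327.4°, groundspeed=234.2 kt
Leg 3: heading=230.4°, groundspeed=301.4 kt
Leg 4: heading=22.3°, groundspeed=191.4 kt
Leg 5: heading=257.2°, groundspeed=292.5 kt
Leg 6: heading=278.8°, groundspeed=278.8 kt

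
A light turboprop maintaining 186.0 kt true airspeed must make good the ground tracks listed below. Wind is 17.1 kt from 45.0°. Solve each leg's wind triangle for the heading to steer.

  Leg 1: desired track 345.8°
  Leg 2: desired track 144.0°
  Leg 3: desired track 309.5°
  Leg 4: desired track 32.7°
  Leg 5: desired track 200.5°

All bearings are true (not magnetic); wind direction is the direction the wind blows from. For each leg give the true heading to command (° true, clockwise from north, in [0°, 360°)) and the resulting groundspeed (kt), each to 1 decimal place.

Leg 1: desired track 345.8°; wind correction +4.5° → command heading 350.3°, groundspeed 176.7 kt
Leg 2: desired track 144.0°; wind correction -5.2° → command heading 138.8°, groundspeed 187.9 kt
Leg 3: desired track 309.5°; wind correction +5.3° → command heading 314.8°, groundspeed 186.9 kt
Leg 4: desired track 32.7°; wind correction +1.1° → command heading 33.8°, groundspeed 169.3 kt
Leg 5: desired track 200.5°; wind correction -2.2° → command heading 198.3°, groundspeed 201.4 kt

Leg 1: heading=350.3°, groundspeed=176.7 kt
Leg 2: heading=138.8°, groundspeed=187.9 kt
Leg 3: heading=314.8°, groundspeed=186.9 kt
Leg 4: heading=33.8°, groundspeed=169.3 kt
Leg 5: heading=198.3°, groundspeed=201.4 kt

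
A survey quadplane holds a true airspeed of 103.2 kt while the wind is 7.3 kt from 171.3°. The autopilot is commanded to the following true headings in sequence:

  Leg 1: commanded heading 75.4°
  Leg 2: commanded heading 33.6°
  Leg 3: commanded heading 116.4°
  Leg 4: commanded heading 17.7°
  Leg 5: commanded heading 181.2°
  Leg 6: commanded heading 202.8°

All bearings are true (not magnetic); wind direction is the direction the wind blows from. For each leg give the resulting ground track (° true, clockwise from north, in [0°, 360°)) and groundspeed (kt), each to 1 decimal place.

Leg 1: track=71.4°, groundspeed=104.2 kt
Leg 2: track=31.0°, groundspeed=108.7 kt
Leg 3: track=112.9°, groundspeed=99.2 kt
Leg 4: track=16.0°, groundspeed=109.8 kt
Leg 5: track=181.9°, groundspeed=96.0 kt
Leg 6: track=205.1°, groundspeed=97.1 kt

Leg 1: heading 75.4°; drift -4.0° → track 71.4°, groundspeed 104.2 kt
Leg 2: heading 33.6°; drift -2.6° → track 31.0°, groundspeed 108.7 kt
Leg 3: heading 116.4°; drift -3.5° → track 112.9°, groundspeed 99.2 kt
Leg 4: heading 17.7°; drift -1.7° → track 16.0°, groundspeed 109.8 kt
Leg 5: heading 181.2°; drift +0.7° → track 181.9°, groundspeed 96.0 kt
Leg 6: heading 202.8°; drift +2.3° → track 205.1°, groundspeed 97.1 kt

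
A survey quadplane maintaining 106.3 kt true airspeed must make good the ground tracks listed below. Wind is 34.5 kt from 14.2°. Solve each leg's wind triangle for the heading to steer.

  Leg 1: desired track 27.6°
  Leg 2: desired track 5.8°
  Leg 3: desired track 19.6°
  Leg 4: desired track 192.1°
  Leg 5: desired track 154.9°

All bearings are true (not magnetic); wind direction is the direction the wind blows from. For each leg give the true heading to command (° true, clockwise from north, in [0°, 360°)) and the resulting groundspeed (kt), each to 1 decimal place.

Leg 1: heading=23.3°, groundspeed=72.4 kt
Leg 2: heading=8.5°, groundspeed=72.1 kt
Leg 3: heading=17.8°, groundspeed=71.9 kt
Leg 4: heading=191.4°, groundspeed=140.8 kt
Leg 5: heading=143.0°, groundspeed=130.7 kt

Leg 1: desired track 27.6°; wind correction -4.3° → command heading 23.3°, groundspeed 72.4 kt
Leg 2: desired track 5.8°; wind correction +2.7° → command heading 8.5°, groundspeed 72.1 kt
Leg 3: desired track 19.6°; wind correction -1.8° → command heading 17.8°, groundspeed 71.9 kt
Leg 4: desired track 192.1°; wind correction -0.7° → command heading 191.4°, groundspeed 140.8 kt
Leg 5: desired track 154.9°; wind correction -11.9° → command heading 143.0°, groundspeed 130.7 kt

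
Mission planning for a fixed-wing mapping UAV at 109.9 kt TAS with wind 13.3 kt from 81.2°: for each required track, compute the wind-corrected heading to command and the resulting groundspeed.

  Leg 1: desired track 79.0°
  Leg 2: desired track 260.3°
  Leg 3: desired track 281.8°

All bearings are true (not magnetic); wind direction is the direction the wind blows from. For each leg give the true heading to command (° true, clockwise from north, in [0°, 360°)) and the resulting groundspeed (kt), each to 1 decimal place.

Leg 1: desired track 79.0°; wind correction +0.3° → command heading 79.3°, groundspeed 96.6 kt
Leg 2: desired track 260.3°; wind correction -0.1° → command heading 260.2°, groundspeed 123.2 kt
Leg 3: desired track 281.8°; wind correction +2.4° → command heading 284.2°, groundspeed 122.2 kt

Leg 1: heading=79.3°, groundspeed=96.6 kt
Leg 2: heading=260.2°, groundspeed=123.2 kt
Leg 3: heading=284.2°, groundspeed=122.2 kt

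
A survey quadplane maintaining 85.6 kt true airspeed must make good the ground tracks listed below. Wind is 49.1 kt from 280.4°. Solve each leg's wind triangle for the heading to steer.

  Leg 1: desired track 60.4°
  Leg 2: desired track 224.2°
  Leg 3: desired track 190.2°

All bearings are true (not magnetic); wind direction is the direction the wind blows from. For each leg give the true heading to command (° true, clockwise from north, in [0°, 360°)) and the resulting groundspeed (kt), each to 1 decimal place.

Leg 1: heading=38.8°, groundspeed=117.2 kt
Leg 2: heading=252.7°, groundspeed=47.9 kt
Leg 3: heading=225.2°, groundspeed=70.3 kt

Leg 1: desired track 60.4°; wind correction -21.6° → command heading 38.8°, groundspeed 117.2 kt
Leg 2: desired track 224.2°; wind correction +28.5° → command heading 252.7°, groundspeed 47.9 kt
Leg 3: desired track 190.2°; wind correction +35.0° → command heading 225.2°, groundspeed 70.3 kt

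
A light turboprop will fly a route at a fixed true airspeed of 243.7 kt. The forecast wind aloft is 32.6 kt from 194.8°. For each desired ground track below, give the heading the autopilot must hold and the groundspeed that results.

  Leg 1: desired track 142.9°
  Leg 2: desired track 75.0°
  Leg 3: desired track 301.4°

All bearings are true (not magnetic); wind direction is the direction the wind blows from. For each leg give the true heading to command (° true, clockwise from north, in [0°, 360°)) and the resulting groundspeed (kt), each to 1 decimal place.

Leg 1: desired track 142.9°; wind correction +6.0° → command heading 148.9°, groundspeed 222.2 kt
Leg 2: desired track 75.0°; wind correction +6.7° → command heading 81.7°, groundspeed 258.3 kt
Leg 3: desired track 301.4°; wind correction -7.4° → command heading 294.0°, groundspeed 251.0 kt

Leg 1: heading=148.9°, groundspeed=222.2 kt
Leg 2: heading=81.7°, groundspeed=258.3 kt
Leg 3: heading=294.0°, groundspeed=251.0 kt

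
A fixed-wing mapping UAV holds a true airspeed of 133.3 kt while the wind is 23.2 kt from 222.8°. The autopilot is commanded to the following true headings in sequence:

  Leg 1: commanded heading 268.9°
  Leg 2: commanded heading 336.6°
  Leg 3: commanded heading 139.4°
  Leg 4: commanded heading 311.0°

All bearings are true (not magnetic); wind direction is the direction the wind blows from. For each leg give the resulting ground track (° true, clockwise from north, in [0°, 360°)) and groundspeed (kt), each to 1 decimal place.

Leg 1: track=277.0°, groundspeed=118.4 kt
Leg 2: track=345.1°, groundspeed=144.2 kt
Leg 3: track=129.4°, groundspeed=132.7 kt
Leg 4: track=320.9°, groundspeed=134.6 kt

Leg 1: heading 268.9°; drift +8.1° → track 277.0°, groundspeed 118.4 kt
Leg 2: heading 336.6°; drift +8.5° → track 345.1°, groundspeed 144.2 kt
Leg 3: heading 139.4°; drift -10.0° → track 129.4°, groundspeed 132.7 kt
Leg 4: heading 311.0°; drift +9.9° → track 320.9°, groundspeed 134.6 kt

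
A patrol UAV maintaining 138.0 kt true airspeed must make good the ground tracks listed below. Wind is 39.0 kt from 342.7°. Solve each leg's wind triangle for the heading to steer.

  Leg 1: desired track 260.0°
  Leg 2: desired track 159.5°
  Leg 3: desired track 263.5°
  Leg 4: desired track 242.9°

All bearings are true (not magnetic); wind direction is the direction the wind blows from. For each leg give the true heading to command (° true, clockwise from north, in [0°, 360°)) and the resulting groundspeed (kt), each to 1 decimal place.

Leg 1: desired track 260.0°; wind correction +16.3° → command heading 276.3°, groundspeed 127.5 kt
Leg 2: desired track 159.5°; wind correction -0.9° → command heading 158.6°, groundspeed 176.9 kt
Leg 3: desired track 263.5°; wind correction +16.1° → command heading 279.6°, groundspeed 125.3 kt
Leg 4: desired track 242.9°; wind correction +16.2° → command heading 259.1°, groundspeed 139.2 kt

Leg 1: heading=276.3°, groundspeed=127.5 kt
Leg 2: heading=158.6°, groundspeed=176.9 kt
Leg 3: heading=279.6°, groundspeed=125.3 kt
Leg 4: heading=259.1°, groundspeed=139.2 kt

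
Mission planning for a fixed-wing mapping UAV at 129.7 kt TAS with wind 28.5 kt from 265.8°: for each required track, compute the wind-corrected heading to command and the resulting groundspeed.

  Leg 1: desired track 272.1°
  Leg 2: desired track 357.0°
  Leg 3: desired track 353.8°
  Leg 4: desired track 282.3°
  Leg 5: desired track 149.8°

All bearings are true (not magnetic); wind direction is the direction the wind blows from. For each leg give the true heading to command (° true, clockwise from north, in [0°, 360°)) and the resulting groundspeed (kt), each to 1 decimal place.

Leg 1: desired track 272.1°; wind correction -1.4° → command heading 270.7°, groundspeed 101.3 kt
Leg 2: desired track 357.0°; wind correction -12.7° → command heading 344.3°, groundspeed 127.1 kt
Leg 3: desired track 353.8°; wind correction -12.7° → command heading 341.1°, groundspeed 125.5 kt
Leg 4: desired track 282.3°; wind correction -3.6° → command heading 278.7°, groundspeed 102.1 kt
Leg 5: desired track 149.8°; wind correction +11.4° → command heading 161.2°, groundspeed 139.6 kt

Leg 1: heading=270.7°, groundspeed=101.3 kt
Leg 2: heading=344.3°, groundspeed=127.1 kt
Leg 3: heading=341.1°, groundspeed=125.5 kt
Leg 4: heading=278.7°, groundspeed=102.1 kt
Leg 5: heading=161.2°, groundspeed=139.6 kt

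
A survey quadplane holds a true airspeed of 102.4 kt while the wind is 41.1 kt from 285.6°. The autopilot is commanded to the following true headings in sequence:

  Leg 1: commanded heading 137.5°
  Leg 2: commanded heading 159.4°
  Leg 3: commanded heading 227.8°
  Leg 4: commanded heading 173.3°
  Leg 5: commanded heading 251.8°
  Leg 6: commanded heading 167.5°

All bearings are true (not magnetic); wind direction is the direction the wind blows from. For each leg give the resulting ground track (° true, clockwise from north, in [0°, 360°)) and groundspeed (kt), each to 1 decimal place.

Leg 1: heading 137.5°; drift -9.0° → track 128.5°, groundspeed 139.0 kt
Leg 2: heading 159.4°; drift -14.7° → track 144.7°, groundspeed 130.9 kt
Leg 3: heading 227.8°; drift -23.4° → track 204.4°, groundspeed 87.7 kt
Leg 4: heading 173.3°; drift -17.9° → track 155.4°, groundspeed 124.0 kt
Leg 5: heading 251.8°; drift -18.5° → track 233.3°, groundspeed 72.0 kt
Leg 6: heading 167.5°; drift -16.6° → track 150.9°, groundspeed 127.0 kt

Leg 1: track=128.5°, groundspeed=139.0 kt
Leg 2: track=144.7°, groundspeed=130.9 kt
Leg 3: track=204.4°, groundspeed=87.7 kt
Leg 4: track=155.4°, groundspeed=124.0 kt
Leg 5: track=233.3°, groundspeed=72.0 kt
Leg 6: track=150.9°, groundspeed=127.0 kt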